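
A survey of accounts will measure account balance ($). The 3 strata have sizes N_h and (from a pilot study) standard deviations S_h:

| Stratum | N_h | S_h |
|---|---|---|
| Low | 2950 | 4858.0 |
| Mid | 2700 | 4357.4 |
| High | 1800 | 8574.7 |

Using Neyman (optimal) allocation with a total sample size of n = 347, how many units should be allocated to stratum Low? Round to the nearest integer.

120

Neyman allocation: n_h = n · N_h S_h / Σ N_i S_i, with n = 347.
  stratum Low: N_h·S_h = 2950·4858.0 = 14331100.00
  stratum Mid: N_h·S_h = 2700·4357.4 = 11764980.00
  stratum High: N_h·S_h = 1800·8574.7 = 15434460.00
Σ N_h S_h = 41530540.00
n for stratum Low = 347·14331100.00/41530540.00 = 119.741 → 120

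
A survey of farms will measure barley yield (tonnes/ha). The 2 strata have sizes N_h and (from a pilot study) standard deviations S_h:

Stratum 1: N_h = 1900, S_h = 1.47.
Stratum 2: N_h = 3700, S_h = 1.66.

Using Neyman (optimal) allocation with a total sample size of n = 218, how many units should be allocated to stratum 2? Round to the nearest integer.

Neyman allocation: n_h = n · N_h S_h / Σ N_i S_i, with n = 218.
  stratum 1: N_h·S_h = 1900·1.47 = 2793.00
  stratum 2: N_h·S_h = 3700·1.66 = 6142.00
Σ N_h S_h = 8935.00
n for stratum 2 = 218·6142.00/8935.00 = 149.855 → 150

150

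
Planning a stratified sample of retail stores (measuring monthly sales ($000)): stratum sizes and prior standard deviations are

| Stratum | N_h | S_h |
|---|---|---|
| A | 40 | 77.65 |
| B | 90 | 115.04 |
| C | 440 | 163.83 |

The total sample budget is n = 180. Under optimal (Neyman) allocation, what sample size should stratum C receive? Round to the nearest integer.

152

Neyman allocation: n_h = n · N_h S_h / Σ N_i S_i, with n = 180.
  stratum A: N_h·S_h = 40·77.65 = 3106.00
  stratum B: N_h·S_h = 90·115.04 = 10353.60
  stratum C: N_h·S_h = 440·163.83 = 72085.20
Σ N_h S_h = 85544.80
n for stratum C = 180·72085.20/85544.80 = 151.679 → 152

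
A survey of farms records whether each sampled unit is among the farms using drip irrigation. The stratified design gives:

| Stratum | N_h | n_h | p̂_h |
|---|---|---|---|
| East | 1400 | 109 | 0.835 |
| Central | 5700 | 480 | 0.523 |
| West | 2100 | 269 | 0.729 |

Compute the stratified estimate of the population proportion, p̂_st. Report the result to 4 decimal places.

p̂_st ≈ 0.6175

N = 9200; stratum weights W_h = N_h/N.
p̂_st = Σ W_h p̂_h = (1400·0.835 + 5700·0.523 + 2100·0.729)/9200 = 0.61750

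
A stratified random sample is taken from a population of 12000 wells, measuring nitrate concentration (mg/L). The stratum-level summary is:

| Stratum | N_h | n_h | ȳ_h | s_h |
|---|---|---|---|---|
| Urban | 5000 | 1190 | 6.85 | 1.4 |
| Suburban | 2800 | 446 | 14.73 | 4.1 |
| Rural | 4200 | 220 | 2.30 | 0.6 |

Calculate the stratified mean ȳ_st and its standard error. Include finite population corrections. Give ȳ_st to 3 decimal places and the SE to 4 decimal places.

ȳ_st ≈ 7.096, SE ≈ 0.0462

ȳ_st = Σ W_h ȳ_h = (5000·6.85 + 2800·14.73 + 4200·2.30)/12000 = 7.09617
V̂(ȳ_st) = Σ W_h² (1 − n_h/N_h) s_h²/n_h, with W_h = N_h/N and N = 12000:
  stratum Urban: (5000/12000)²·(1 − 1190/5000)·1.4²/1190 = 0.000217892
  stratum Suburban: (2800/12000)²·(1 − 446/2800)·4.1²/446 = 0.00172518
  stratum Rural: (4200/12000)²·(1 − 220/4200)·0.6²/220 = 0.000189955
V̂(ȳ_st) = 0.00213303
SE(ȳ_st) = √0.00213303 = 0.0461847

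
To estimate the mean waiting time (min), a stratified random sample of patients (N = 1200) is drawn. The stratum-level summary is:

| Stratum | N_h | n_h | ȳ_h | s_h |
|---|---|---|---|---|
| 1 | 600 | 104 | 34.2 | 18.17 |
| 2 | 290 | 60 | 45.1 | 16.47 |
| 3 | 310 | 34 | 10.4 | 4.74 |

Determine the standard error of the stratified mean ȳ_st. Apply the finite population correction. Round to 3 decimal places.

SE(ȳ_st) ≈ 0.951

V̂(ȳ_st) = Σ W_h² (1 − n_h/N_h) s_h²/n_h, with W_h = N_h/N and N = 1200:
  stratum 1: (600/1200)²·(1 − 104/600)·18.17²/104 = 0.656065
  stratum 2: (290/1200)²·(1 − 60/290)·16.47²/60 = 0.209411
  stratum 3: (310/1200)²·(1 − 34/310)·4.74²/34 = 0.0392632
V̂(ȳ_st) = 0.904739
SE(ȳ_st) = √0.904739 = 0.951178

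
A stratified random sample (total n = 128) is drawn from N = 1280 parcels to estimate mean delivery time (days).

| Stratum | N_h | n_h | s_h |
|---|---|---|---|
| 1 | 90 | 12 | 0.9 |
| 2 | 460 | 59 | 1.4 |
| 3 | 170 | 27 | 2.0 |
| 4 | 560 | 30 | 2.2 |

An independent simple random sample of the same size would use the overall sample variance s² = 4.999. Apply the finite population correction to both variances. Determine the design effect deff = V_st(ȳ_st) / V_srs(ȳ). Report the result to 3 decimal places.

V̂(ȳ_st) = Σ W_h² (1 − n_h/N_h) s_h²/n_h, with W_h = N_h/N and N = 1280:
  stratum 1: (90/1280)²·(1 − 12/90)·0.9²/12 = 0.000289215
  stratum 2: (460/1280)²·(1 − 59/460)·1.4²/59 = 0.00374013
  stratum 3: (170/1280)²·(1 − 27/170)·2.0²/27 = 0.00219817
  stratum 4: (560/1280)²·(1 − 30/560)·2.2²/30 = 0.0292259
V_st = 0.0354534
V_srs = (1 − 128/1280)·4.999/128 = 0.0351492
deff = V_st / V_srs = 0.0354534/0.0351492 = 1.0087

deff ≈ 1.009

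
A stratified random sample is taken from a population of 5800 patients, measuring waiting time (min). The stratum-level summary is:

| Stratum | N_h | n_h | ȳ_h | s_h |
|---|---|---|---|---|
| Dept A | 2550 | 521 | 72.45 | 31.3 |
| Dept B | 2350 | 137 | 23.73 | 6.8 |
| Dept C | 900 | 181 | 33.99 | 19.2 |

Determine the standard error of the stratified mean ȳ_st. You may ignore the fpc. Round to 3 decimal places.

SE(ȳ_st) ≈ 0.684

V̂(ȳ_st) = Σ W_h² s_h²/n_h, with W_h = N_h/N and N = 5800:
  stratum Dept A: (2550/5800)²·31.3²/521 = 0.363476
  stratum Dept B: (2350/5800)²·6.8²/137 = 0.0554086
  stratum Dept C: (900/5800)²·19.2²/181 = 0.0490403
V̂(ȳ_st) = 0.467925
SE(ȳ_st) = √0.467925 = 0.68405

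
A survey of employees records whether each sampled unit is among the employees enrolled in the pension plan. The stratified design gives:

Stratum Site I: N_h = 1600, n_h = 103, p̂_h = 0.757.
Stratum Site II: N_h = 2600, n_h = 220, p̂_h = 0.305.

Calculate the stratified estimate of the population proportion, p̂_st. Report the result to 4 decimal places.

N = 4200; stratum weights W_h = N_h/N.
p̂_st = Σ W_h p̂_h = (1600·0.757 + 2600·0.305)/4200 = 0.47719

p̂_st ≈ 0.4772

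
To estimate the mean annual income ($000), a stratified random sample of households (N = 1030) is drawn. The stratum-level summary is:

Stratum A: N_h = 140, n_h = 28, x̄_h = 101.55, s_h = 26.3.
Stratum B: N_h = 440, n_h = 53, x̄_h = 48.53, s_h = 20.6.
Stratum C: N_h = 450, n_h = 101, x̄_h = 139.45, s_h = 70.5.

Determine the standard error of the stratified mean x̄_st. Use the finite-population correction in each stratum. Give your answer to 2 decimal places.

V̂(x̄_st) = Σ W_h² (1 − n_h/N_h) s_h²/n_h, with W_h = N_h/N and N = 1030:
  stratum A: (140/1030)²·(1 − 28/140)·26.3²/28 = 0.365111
  stratum B: (440/1030)²·(1 − 53/440)·20.6²/53 = 1.28513
  stratum C: (450/1030)²·(1 − 101/450)·70.5²/101 = 7.28485
V̂(x̄_st) = 8.93509
SE(x̄_st) = √8.93509 = 2.98916

SE(x̄_st) ≈ 2.99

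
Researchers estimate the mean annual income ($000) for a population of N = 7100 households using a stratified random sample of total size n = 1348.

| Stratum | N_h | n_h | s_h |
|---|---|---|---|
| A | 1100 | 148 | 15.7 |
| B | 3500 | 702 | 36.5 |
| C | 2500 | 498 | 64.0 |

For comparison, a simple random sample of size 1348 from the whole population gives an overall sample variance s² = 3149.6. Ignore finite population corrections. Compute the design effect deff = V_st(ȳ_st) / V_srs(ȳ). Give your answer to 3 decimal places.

V̂(ȳ_st) = Σ W_h² s_h²/n_h, with W_h = N_h/N and N = 7100:
  stratum A: (1100/7100)²·15.7²/148 = 0.0399766
  stratum B: (3500/7100)²·36.5²/702 = 0.461177
  stratum C: (2500/7100)²·64.0²/498 = 1.01975
V_st = 1.5209
V_srs = s²/n = 3149.6/1348 = 2.3365
deff = V_st / V_srs = 1.5209/2.3365 = 0.6509

deff ≈ 0.651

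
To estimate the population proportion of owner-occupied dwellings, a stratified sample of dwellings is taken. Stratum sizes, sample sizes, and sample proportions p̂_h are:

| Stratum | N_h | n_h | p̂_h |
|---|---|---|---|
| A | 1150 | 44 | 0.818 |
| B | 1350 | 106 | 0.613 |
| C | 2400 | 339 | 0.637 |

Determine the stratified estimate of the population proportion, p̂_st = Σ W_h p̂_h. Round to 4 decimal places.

N = 4900; stratum weights W_h = N_h/N.
p̂_st = Σ W_h p̂_h = (1150·0.818 + 1350·0.613 + 2400·0.637)/4900 = 0.67287

p̂_st ≈ 0.6729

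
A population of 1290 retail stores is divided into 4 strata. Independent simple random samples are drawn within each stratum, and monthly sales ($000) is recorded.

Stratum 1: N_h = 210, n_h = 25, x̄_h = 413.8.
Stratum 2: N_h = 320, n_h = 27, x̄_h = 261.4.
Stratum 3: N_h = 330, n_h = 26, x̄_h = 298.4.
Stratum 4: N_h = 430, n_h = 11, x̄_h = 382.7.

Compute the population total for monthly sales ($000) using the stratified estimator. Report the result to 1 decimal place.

τ̂_st = Σ N_h x̄_h = 210·413.8 + 320·261.4 + 330·298.4 + 430·382.7 = 433579.0

τ̂_st ≈ 433579.0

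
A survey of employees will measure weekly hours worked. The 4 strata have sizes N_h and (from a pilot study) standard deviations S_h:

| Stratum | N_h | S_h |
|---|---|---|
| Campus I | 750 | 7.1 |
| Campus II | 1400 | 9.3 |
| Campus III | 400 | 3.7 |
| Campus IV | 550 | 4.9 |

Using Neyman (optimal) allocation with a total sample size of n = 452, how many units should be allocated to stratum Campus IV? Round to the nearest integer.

Neyman allocation: n_h = n · N_h S_h / Σ N_i S_i, with n = 452.
  stratum Campus I: N_h·S_h = 750·7.1 = 5325.00
  stratum Campus II: N_h·S_h = 1400·9.3 = 13020.00
  stratum Campus III: N_h·S_h = 400·3.7 = 1480.00
  stratum Campus IV: N_h·S_h = 550·4.9 = 2695.00
Σ N_h S_h = 22520.00
n for stratum Campus IV = 452·2695.00/22520.00 = 54.091 → 54

54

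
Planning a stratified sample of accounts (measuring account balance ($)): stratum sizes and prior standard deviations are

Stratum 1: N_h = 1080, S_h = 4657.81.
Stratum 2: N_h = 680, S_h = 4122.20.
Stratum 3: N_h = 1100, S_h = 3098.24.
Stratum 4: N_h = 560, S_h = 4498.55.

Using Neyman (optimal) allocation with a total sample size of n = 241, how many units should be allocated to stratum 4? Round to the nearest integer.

Neyman allocation: n_h = n · N_h S_h / Σ N_i S_i, with n = 241.
  stratum 1: N_h·S_h = 1080·4657.81 = 5030434.80
  stratum 2: N_h·S_h = 680·4122.20 = 2803096.00
  stratum 3: N_h·S_h = 1100·3098.24 = 3408064.00
  stratum 4: N_h·S_h = 560·4498.55 = 2519188.00
Σ N_h S_h = 13760782.80
n for stratum 4 = 241·2519188.00/13760782.80 = 44.120 → 44

44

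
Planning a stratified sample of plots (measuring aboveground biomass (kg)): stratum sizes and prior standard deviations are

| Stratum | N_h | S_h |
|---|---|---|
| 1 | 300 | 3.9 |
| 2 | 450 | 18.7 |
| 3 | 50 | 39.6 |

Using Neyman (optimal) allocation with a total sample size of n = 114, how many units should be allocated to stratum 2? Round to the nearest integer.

Neyman allocation: n_h = n · N_h S_h / Σ N_i S_i, with n = 114.
  stratum 1: N_h·S_h = 300·3.9 = 1170.00
  stratum 2: N_h·S_h = 450·18.7 = 8415.00
  stratum 3: N_h·S_h = 50·39.6 = 1980.00
Σ N_h S_h = 11565.00
n for stratum 2 = 114·8415.00/11565.00 = 82.949 → 83

83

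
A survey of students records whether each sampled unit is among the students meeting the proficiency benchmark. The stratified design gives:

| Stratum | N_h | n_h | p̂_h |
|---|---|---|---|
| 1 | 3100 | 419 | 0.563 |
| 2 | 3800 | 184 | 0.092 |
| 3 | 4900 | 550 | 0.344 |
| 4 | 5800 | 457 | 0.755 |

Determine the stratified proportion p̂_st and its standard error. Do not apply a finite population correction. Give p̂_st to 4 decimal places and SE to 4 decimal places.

p̂_st ≈ 0.4636, SE ≈ 0.0107

N = 17600; stratum weights W_h = N_h/N.
p̂_st = Σ W_h p̂_h = (3100·0.563 + 3800·0.092 + 4900·0.344 + 5800·0.755)/17600 = 0.46361
V̂(p̂_st) = Σ W_h² p̂_h(1−p̂_h)/(n_h−1):
  stratum 1: (3100/17600)²·0.563·0.437/418 = 1.82605e-05
  stratum 2: (3800/17600)²·0.092·0.908/183 = 2.12796e-05
  stratum 3: (4900/17600)²·0.344·0.656/549 = 3.18608e-05
  stratum 4: (5800/17600)²·0.755·0.245/456 = 4.40533e-05
V̂(p̂_st) = 0.000115454; SE = √V̂ = 0.010745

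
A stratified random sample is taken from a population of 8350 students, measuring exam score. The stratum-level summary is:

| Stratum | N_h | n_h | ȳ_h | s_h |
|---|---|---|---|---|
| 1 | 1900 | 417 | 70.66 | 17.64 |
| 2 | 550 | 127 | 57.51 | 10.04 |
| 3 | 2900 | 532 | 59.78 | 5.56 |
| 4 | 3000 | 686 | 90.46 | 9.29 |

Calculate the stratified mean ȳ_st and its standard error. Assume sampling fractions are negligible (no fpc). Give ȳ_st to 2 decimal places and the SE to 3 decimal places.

ȳ_st ≈ 73.13, SE ≈ 0.256

ȳ_st = Σ W_h ȳ_h = (1900·70.66 + 550·57.51 + 2900·59.78 + 3000·90.46)/8350 = 73.12892
V̂(ȳ_st) = Σ W_h² s_h²/n_h, with W_h = N_h/N and N = 8350:
  stratum 1: (1900/8350)²·17.64²/417 = 0.0386363
  stratum 2: (550/8350)²·10.04²/127 = 0.00344363
  stratum 3: (2900/8350)²·5.56²/532 = 0.00700908
  stratum 4: (3000/8350)²·9.29²/686 = 0.0162397
V̂(ȳ_st) = 0.0653286
SE(ȳ_st) = √0.0653286 = 0.255595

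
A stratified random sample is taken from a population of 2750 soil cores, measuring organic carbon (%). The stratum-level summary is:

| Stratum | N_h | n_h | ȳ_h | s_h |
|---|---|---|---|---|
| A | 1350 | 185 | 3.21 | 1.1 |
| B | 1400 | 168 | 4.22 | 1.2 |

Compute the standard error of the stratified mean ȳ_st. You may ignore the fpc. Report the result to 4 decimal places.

SE(ȳ_st) ≈ 0.0616

V̂(ȳ_st) = Σ W_h² s_h²/n_h, with W_h = N_h/N and N = 2750:
  stratum A: (1350/2750)²·1.1²/185 = 0.00157622
  stratum B: (1400/2750)²·1.2²/168 = 0.00222149
V̂(ȳ_st) = 0.0037977
SE(ȳ_st) = √0.0037977 = 0.0616255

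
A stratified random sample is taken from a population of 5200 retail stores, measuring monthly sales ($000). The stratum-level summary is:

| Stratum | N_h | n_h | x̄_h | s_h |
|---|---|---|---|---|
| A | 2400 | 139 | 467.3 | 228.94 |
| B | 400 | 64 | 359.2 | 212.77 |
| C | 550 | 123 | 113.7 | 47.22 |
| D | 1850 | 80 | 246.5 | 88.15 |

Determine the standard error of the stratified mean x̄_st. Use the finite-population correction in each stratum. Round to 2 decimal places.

V̂(x̄_st) = Σ W_h² (1 − n_h/N_h) s_h²/n_h, with W_h = N_h/N and N = 5200:
  stratum A: (2400/5200)²·(1 − 139/2400)·228.94²/139 = 75.6717
  stratum B: (400/5200)²·(1 − 64/400)·212.77²/64 = 3.51587
  stratum C: (550/5200)²·(1 − 123/550)·47.22²/123 = 0.157446
  stratum D: (1850/5200)²·(1 − 80/1850)·88.15²/80 = 11.7623
V̂(x̄_st) = 91.1074
SE(x̄_st) = √91.1074 = 9.54502

SE(x̄_st) ≈ 9.55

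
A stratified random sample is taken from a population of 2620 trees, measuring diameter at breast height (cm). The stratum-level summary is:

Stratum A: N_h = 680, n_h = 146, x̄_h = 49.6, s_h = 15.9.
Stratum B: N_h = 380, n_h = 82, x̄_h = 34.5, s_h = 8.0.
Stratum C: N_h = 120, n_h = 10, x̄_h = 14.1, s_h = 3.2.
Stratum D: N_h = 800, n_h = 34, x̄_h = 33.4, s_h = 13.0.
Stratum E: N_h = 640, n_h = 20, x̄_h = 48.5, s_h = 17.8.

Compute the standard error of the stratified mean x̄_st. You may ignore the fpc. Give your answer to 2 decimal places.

SE(x̄_st) ≈ 1.24

V̂(x̄_st) = Σ W_h² s_h²/n_h, with W_h = N_h/N and N = 2620:
  stratum A: (680/2620)²·15.9²/146 = 0.116642
  stratum B: (380/2620)²·8.0²/82 = 0.0164184
  stratum C: (120/2620)²·3.2²/10 = 0.00214813
  stratum D: (800/2620)²·13.0²/34 = 0.463431
  stratum E: (640/2620)²·17.8²/20 = 0.945295
V̂(x̄_st) = 1.54394
SE(x̄_st) = √1.54394 = 1.24255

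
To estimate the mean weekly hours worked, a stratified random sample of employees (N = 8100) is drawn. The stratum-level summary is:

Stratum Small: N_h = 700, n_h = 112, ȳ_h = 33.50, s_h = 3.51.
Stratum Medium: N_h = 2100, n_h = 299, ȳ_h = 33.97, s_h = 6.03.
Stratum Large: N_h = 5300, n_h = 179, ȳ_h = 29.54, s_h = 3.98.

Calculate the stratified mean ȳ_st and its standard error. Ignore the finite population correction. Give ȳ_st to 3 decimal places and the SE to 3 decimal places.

ȳ_st = Σ W_h ȳ_h = (700·33.50 + 2100·33.97 + 5300·29.54)/8100 = 31.03074
V̂(ȳ_st) = Σ W_h² s_h²/n_h, with W_h = N_h/N and N = 8100:
  stratum Small: (700/8100)²·3.51²/112 = 0.000821528
  stratum Medium: (2100/8100)²·6.03²/299 = 0.00817395
  stratum Large: (5300/8100)²·3.98²/179 = 0.0378874
V̂(ȳ_st) = 0.0468829
SE(ȳ_st) = √0.0468829 = 0.216525

ȳ_st ≈ 31.031, SE ≈ 0.217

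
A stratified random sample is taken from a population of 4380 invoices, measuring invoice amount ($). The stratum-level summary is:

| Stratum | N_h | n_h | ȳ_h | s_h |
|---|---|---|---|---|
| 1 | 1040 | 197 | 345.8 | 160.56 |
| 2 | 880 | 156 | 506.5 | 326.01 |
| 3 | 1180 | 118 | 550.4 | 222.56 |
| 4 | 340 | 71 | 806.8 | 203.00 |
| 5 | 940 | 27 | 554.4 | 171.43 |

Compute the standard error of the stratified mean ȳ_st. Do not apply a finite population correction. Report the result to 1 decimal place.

V̂(ȳ_st) = Σ W_h² s_h²/n_h, with W_h = N_h/N and N = 4380:
  stratum 1: (1040/4380)²·160.56²/197 = 7.3778
  stratum 2: (880/4380)²·326.01²/156 = 27.5014
  stratum 3: (1180/4380)²·222.56²/118 = 30.4669
  stratum 4: (340/4380)²·203.00²/71 = 3.49738
  stratum 5: (940/4380)²·171.43²/27 = 50.1323
V̂(ȳ_st) = 118.976
SE(ȳ_st) = √118.976 = 10.9076

SE(ȳ_st) ≈ 10.9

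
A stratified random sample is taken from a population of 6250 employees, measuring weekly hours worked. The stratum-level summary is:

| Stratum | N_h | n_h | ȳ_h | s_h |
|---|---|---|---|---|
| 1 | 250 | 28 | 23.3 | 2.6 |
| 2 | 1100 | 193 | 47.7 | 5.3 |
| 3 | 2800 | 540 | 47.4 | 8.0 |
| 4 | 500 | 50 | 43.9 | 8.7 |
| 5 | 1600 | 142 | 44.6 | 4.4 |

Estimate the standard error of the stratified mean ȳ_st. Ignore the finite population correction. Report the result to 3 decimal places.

SE(ȳ_st) ≈ 0.217

V̂(ȳ_st) = Σ W_h² s_h²/n_h, with W_h = N_h/N and N = 6250:
  stratum 1: (250/6250)²·2.6²/28 = 0.000386286
  stratum 2: (1100/6250)²·5.3²/193 = 0.00450837
  stratum 3: (2800/6250)²·8.0²/540 = 0.0237871
  stratum 4: (500/6250)²·8.7²/50 = 0.00968832
  stratum 5: (1600/6250)²·4.4²/142 = 0.00893505
V̂(ȳ_st) = 0.0473052
SE(ȳ_st) = √0.0473052 = 0.217498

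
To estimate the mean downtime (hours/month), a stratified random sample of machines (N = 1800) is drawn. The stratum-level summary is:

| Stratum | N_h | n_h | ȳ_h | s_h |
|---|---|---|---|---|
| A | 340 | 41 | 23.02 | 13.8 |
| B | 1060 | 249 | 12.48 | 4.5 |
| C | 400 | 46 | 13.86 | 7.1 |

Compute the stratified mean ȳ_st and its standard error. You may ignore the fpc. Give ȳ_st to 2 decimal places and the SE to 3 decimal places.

ȳ_st = Σ W_h ȳ_h = (340·23.02 + 1060·12.48 + 400·13.86)/1800 = 14.77756
V̂(ȳ_st) = Σ W_h² s_h²/n_h, with W_h = N_h/N and N = 1800:
  stratum A: (340/1800)²·13.8²/41 = 0.165725
  stratum B: (1060/1800)²·4.5²/249 = 0.0282028
  stratum C: (400/1800)²·7.1²/46 = 0.054117
V̂(ȳ_st) = 0.248044
SE(ȳ_st) = √0.248044 = 0.498041

ȳ_st ≈ 14.78, SE ≈ 0.498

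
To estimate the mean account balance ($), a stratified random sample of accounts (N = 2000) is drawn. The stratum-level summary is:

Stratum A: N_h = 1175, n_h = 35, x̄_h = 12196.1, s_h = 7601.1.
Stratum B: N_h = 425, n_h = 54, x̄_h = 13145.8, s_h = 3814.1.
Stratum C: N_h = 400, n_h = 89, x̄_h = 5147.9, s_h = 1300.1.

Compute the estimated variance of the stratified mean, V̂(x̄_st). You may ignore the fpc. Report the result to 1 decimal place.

V̂(x̄_st) ≈ 582695.9

V̂(x̄_st) = Σ W_h² s_h²/n_h, with W_h = N_h/N and N = 2000:
  stratum A: (1175/2000)²·7601.1²/35 = 569771
  stratum B: (425/2000)²·3814.1²/54 = 12164.9
  stratum C: (400/2000)²·1300.1²/89 = 759.667
V̂(x̄_st) = 582696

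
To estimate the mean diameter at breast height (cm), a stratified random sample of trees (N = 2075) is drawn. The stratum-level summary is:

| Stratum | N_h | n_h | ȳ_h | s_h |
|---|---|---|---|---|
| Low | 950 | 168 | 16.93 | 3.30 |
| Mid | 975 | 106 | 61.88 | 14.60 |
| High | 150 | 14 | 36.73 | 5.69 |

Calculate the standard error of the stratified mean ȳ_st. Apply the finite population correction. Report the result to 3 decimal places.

SE(ȳ_st) ≈ 0.646

V̂(ȳ_st) = Σ W_h² (1 − n_h/N_h) s_h²/n_h, with W_h = N_h/N and N = 2075:
  stratum Low: (950/2075)²·(1 − 168/950)·3.30²/168 = 0.0111844
  stratum Mid: (975/2075)²·(1 − 106/975)·14.60²/106 = 0.39572
  stratum High: (150/2075)²·(1 − 14/150)·5.69²/14 = 0.010957
V̂(ȳ_st) = 0.417861
SE(ȳ_st) = √0.417861 = 0.646422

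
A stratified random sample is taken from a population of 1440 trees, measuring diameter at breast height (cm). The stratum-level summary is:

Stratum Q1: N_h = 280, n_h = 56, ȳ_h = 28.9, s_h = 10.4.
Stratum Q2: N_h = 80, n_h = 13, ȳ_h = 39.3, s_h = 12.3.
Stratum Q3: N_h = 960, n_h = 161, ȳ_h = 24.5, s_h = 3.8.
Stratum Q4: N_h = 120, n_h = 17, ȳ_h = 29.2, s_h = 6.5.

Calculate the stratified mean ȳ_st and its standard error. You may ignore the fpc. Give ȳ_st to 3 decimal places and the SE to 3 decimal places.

ȳ_st = Σ W_h ȳ_h = (280·28.9 + 80·39.3 + 960·24.5 + 120·29.2)/1440 = 26.56944
V̂(ȳ_st) = Σ W_h² s_h²/n_h, with W_h = N_h/N and N = 1440:
  stratum Q1: (280/1440)²·10.4²/56 = 0.0730247
  stratum Q2: (80/1440)²·12.3²/13 = 0.0359188
  stratum Q3: (960/1440)²·3.8²/161 = 0.039862
  stratum Q4: (120/1440)²·6.5²/17 = 0.017259
V̂(ȳ_st) = 0.166064
SE(ȳ_st) = √0.166064 = 0.40751

ȳ_st ≈ 26.569, SE ≈ 0.408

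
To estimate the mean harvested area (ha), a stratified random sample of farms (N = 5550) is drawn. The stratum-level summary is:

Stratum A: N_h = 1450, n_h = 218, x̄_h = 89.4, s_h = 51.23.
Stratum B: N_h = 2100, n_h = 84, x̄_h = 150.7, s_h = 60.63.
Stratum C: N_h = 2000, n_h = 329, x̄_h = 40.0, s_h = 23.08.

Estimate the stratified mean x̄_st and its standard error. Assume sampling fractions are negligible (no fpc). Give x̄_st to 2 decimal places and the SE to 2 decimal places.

x̄_st ≈ 94.79, SE ≈ 2.70

x̄_st = Σ W_h x̄_h = (1450·89.4 + 2100·150.7 + 2000·40.0)/5550 = 94.79279
V̂(x̄_st) = Σ W_h² s_h²/n_h, with W_h = N_h/N and N = 5550:
  stratum A: (1450/5550)²·51.23²/218 = 0.821755
  stratum B: (2100/5550)²·60.63²/84 = 6.2654
  stratum C: (2000/5550)²·23.08²/329 = 0.210257
V̂(x̄_st) = 7.29741
SE(x̄_st) = √7.29741 = 2.70137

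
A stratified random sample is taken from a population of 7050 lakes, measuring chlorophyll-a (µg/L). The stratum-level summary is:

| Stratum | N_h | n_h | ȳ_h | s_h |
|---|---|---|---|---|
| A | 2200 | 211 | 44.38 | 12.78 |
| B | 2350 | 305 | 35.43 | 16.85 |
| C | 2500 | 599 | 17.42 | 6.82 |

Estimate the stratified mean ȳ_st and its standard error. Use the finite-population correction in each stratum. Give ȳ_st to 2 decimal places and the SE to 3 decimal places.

ȳ_st ≈ 31.84, SE ≈ 0.407

ȳ_st = Σ W_h ȳ_h = (2200·44.38 + 2350·35.43 + 2500·17.42)/7050 = 31.83638
V̂(ȳ_st) = Σ W_h² (1 − n_h/N_h) s_h²/n_h, with W_h = N_h/N and N = 7050:
  stratum A: (2200/7050)²·(1 − 211/2200)·12.78²/211 = 0.0681488
  stratum B: (2350/7050)²·(1 − 305/2350)·16.85²/305 = 0.0900084
  stratum C: (2500/7050)²·(1 − 599/2500)·6.82²/599 = 0.00742482
V̂(ȳ_st) = 0.165582
SE(ȳ_st) = √0.165582 = 0.406918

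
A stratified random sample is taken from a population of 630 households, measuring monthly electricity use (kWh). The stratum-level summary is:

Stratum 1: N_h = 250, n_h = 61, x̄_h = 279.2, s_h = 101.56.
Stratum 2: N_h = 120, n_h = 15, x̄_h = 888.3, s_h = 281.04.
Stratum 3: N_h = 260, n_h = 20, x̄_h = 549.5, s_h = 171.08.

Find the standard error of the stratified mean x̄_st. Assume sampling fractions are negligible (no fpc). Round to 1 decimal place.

V̂(x̄_st) = Σ W_h² s_h²/n_h, with W_h = N_h/N and N = 630:
  stratum 1: (250/630)²·101.56²/61 = 26.6265
  stratum 2: (120/630)²·281.04²/15 = 191.041
  stratum 3: (260/630)²·171.08²/20 = 249.249
V̂(x̄_st) = 466.917
SE(x̄_st) = √466.917 = 21.6083

SE(x̄_st) ≈ 21.6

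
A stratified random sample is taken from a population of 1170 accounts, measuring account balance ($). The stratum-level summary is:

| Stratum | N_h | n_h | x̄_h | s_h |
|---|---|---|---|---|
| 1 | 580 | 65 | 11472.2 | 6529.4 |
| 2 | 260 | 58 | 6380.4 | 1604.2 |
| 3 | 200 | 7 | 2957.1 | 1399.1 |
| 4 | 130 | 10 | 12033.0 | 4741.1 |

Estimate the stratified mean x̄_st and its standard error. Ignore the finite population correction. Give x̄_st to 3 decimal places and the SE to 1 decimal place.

x̄_st = Σ W_h x̄_h = (580·11472.2 + 260·6380.4 + 200·2957.1 + 130·12033.0)/1170 = 8947.42735
V̂(x̄_st) = Σ W_h² s_h²/n_h, with W_h = N_h/N and N = 1170:
  stratum 1: (580/1170)²·6529.4²/65 = 161182
  stratum 2: (260/1170)²·1604.2²/58 = 2191.11
  stratum 3: (200/1170)²·1399.1²/7 = 8171.24
  stratum 4: (130/1170)²·4741.1²/10 = 27750.7
V̂(x̄_st) = 199295
SE(x̄_st) = √199295 = 446.425

x̄_st ≈ 8947.427, SE ≈ 446.4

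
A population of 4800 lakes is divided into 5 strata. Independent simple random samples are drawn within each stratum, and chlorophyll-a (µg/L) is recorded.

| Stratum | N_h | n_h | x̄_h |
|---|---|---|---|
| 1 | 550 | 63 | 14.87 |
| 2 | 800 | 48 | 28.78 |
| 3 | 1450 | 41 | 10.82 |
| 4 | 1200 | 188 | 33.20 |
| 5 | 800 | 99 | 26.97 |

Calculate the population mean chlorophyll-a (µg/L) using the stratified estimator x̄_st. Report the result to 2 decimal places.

x̄_st ≈ 22.56

N = Σ N_h = 4800. Stratum weights W_h = N_h/N.
x̄_st = (550·14.87 + 800·28.78 + 1450·10.82 + 1200·33.20 + 800·26.97) / 4800 = 22.5641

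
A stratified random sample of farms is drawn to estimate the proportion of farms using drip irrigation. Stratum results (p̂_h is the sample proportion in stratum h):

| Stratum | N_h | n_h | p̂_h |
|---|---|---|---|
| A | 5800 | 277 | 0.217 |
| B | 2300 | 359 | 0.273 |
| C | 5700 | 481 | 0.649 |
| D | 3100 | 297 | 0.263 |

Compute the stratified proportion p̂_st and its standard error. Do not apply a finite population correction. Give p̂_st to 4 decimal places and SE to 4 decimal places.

N = 16900; stratum weights W_h = N_h/N.
p̂_st = Σ W_h p̂_h = (5800·0.217 + 2300·0.273 + 5700·0.649 + 3100·0.263)/16900 = 0.37876
V̂(p̂_st) = Σ W_h² p̂_h(1−p̂_h)/(n_h−1):
  stratum A: (5800/16900)²·0.217·0.783/276 = 7.25095e-05
  stratum B: (2300/16900)²·0.273·0.727/358 = 1.02682e-05
  stratum C: (5700/16900)²·0.649·0.351/480 = 5.39867e-05
  stratum D: (3100/16900)²·0.263·0.737/296 = 2.20334e-05
V̂(p̂_st) = 0.000158798; SE = √V̂ = 0.0126015

p̂_st ≈ 0.3788, SE ≈ 0.0126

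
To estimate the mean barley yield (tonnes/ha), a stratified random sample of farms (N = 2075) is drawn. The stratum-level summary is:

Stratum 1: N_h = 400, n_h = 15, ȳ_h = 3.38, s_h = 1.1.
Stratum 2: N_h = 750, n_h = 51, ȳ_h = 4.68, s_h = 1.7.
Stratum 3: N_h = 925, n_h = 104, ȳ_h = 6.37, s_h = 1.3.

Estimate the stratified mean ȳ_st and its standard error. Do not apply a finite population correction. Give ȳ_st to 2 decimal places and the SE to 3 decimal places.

ȳ_st = Σ W_h ȳ_h = (400·3.38 + 750·4.68 + 925·6.37)/2075 = 5.18277
V̂(ȳ_st) = Σ W_h² s_h²/n_h, with W_h = N_h/N and N = 2075:
  stratum 1: (400/2075)²·1.1²/15 = 0.00299763
  stratum 2: (750/2075)²·1.7²/51 = 0.00740311
  stratum 3: (925/2075)²·1.3²/104 = 0.00322924
V̂(ȳ_st) = 0.01363
SE(ȳ_st) = √0.01363 = 0.116747

ȳ_st ≈ 5.18, SE ≈ 0.117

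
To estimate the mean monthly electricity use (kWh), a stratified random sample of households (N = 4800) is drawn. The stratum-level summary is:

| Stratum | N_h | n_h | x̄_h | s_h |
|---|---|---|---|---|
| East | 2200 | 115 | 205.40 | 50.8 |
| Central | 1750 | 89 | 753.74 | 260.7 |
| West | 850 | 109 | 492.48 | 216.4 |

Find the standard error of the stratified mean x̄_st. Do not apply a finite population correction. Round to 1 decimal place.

SE(x̄_st) ≈ 10.9

V̂(x̄_st) = Σ W_h² s_h²/n_h, with W_h = N_h/N and N = 4800:
  stratum East: (2200/4800)²·50.8²/115 = 4.71403
  stratum Central: (1750/4800)²·260.7²/89 = 101.505
  stratum West: (850/4800)²·216.4²/109 = 13.4724
V̂(x̄_st) = 119.691
SE(x̄_st) = √119.691 = 10.9403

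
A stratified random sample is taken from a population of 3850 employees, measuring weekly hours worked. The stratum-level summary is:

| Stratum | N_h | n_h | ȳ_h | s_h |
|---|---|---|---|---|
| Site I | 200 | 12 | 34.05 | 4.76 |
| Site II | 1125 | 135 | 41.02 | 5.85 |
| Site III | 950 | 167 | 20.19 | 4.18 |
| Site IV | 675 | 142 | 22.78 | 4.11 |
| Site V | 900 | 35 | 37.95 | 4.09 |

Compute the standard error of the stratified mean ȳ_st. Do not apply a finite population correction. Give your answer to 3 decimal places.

V̂(ȳ_st) = Σ W_h² s_h²/n_h, with W_h = N_h/N and N = 3850:
  stratum Site I: (200/3850)²·4.76²/12 = 0.00509532
  stratum Site II: (1125/3850)²·5.85²/135 = 0.0216452
  stratum Site III: (950/3850)²·4.18²/167 = 0.00637033
  stratum Site IV: (675/3850)²·4.11²/142 = 0.00365663
  stratum Site V: (900/3850)²·4.09²/35 = 0.0261181
V̂(ȳ_st) = 0.0628856
SE(ȳ_st) = √0.0628856 = 0.25077

SE(ȳ_st) ≈ 0.251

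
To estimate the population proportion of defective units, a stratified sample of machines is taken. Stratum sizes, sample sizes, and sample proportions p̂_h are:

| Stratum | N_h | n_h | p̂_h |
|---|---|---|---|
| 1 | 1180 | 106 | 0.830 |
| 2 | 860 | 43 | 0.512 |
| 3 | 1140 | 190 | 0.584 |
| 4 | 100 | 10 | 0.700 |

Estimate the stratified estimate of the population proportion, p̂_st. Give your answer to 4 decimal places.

N = 3280; stratum weights W_h = N_h/N.
p̂_st = Σ W_h p̂_h = (1180·0.830 + 860·0.512 + 1140·0.584 + 100·0.700)/3280 = 0.65716

p̂_st ≈ 0.6572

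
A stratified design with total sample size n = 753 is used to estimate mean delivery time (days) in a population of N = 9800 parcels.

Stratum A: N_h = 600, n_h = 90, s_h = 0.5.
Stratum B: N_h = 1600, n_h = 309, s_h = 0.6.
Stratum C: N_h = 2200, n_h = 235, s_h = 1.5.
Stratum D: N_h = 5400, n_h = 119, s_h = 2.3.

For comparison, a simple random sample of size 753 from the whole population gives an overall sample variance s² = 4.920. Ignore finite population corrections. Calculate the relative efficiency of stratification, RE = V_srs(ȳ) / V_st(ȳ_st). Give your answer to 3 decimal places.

RE ≈ 0.466

V̂(ȳ_st) = Σ W_h² s_h²/n_h, with W_h = N_h/N and N = 9800:
  stratum A: (600/9800)²·0.5²/90 = 1.04123e-05
  stratum B: (1600/9800)²·0.6²/309 = 3.1055e-05
  stratum C: (2200/9800)²·1.5²/235 = 0.000482512
  stratum D: (5400/9800)²·2.3²/119 = 0.0134972
V_st = 0.0140212
V_srs = s²/n = 4.920/753 = 0.00653386
Relative efficiency = V_srs / V_st = 0.00653386/0.0140212 = 0.4660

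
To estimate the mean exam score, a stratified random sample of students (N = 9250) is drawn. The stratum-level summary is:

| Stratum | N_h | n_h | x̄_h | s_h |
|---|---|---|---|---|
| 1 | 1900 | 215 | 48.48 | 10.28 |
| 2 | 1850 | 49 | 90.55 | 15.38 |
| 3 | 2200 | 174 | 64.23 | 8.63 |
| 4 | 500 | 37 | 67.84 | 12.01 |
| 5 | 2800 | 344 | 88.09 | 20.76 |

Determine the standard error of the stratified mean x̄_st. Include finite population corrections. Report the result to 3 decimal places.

SE(x̄_st) ≈ 0.583

V̂(x̄_st) = Σ W_h² (1 − n_h/N_h) s_h²/n_h, with W_h = N_h/N and N = 9250:
  stratum 1: (1900/9250)²·(1 − 215/1900)·10.28²/215 = 0.0183915
  stratum 2: (1850/9250)²·(1 − 49/1850)·15.38²/49 = 0.187983
  stratum 3: (2200/9250)²·(1 − 174/2200)·8.63²/174 = 0.0222972
  stratum 4: (500/9250)²·(1 − 37/500)·12.01²/37 = 0.0105476
  stratum 5: (2800/9250)²·(1 − 344/2800)·20.76²/344 = 0.100693
V̂(x̄_st) = 0.339912
SE(x̄_st) = √0.339912 = 0.58302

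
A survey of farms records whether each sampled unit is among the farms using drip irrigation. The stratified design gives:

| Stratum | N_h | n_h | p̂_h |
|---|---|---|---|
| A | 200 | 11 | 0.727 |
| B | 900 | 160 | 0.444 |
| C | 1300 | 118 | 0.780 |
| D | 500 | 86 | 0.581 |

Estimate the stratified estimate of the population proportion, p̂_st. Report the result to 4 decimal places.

p̂_st ≈ 0.6378

N = 2900; stratum weights W_h = N_h/N.
p̂_st = Σ W_h p̂_h = (200·0.727 + 900·0.444 + 1300·0.780 + 500·0.581)/2900 = 0.63776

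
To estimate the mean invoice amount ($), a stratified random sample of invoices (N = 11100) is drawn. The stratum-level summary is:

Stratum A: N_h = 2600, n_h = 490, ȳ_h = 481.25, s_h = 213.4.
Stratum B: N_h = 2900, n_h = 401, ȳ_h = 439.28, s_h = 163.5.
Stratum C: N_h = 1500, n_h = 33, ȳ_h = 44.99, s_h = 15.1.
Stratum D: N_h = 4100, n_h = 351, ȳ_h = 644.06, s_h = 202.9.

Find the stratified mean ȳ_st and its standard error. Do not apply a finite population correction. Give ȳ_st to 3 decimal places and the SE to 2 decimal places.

ȳ_st ≈ 471.468, SE ≈ 5.08

ȳ_st = Σ W_h ȳ_h = (2600·481.25 + 2900·439.28 + 1500·44.99 + 4100·644.06)/11100 = 471.46784
V̂(ȳ_st) = Σ W_h² s_h²/n_h, with W_h = N_h/N and N = 11100:
  stratum A: (2600/11100)²·213.4²/490 = 5.0991
  stratum B: (2900/11100)²·163.5²/401 = 4.55031
  stratum C: (1500/11100)²·15.1²/33 = 0.126176
  stratum D: (4100/11100)²·202.9²/351 = 16.0022
V̂(ȳ_st) = 25.7778
SE(ȳ_st) = √25.7778 = 5.07718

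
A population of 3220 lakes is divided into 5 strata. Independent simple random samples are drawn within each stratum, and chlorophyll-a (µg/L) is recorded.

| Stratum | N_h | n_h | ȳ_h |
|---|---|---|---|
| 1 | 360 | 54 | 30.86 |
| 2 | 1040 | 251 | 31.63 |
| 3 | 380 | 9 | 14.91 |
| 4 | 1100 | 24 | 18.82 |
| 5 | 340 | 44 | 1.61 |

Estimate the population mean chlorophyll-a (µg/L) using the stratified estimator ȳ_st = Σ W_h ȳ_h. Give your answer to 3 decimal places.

ȳ_st ≈ 22.025

N = Σ N_h = 3220. Stratum weights W_h = N_h/N.
ȳ_st = (360·30.86 + 1040·31.63 + 380·14.91 + 1100·18.82 + 340·1.61) / 3220 = 22.02484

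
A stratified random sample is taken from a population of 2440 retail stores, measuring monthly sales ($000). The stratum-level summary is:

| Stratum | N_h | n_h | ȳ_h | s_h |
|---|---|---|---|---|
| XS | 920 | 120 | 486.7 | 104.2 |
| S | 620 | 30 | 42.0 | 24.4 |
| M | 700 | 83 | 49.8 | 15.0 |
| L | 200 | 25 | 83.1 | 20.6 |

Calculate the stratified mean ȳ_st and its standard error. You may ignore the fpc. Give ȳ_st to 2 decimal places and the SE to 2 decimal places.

ȳ_st = Σ W_h ȳ_h = (920·486.7 + 620·42.0 + 700·49.8 + 200·83.1)/2440 = 215.28033
V̂(ȳ_st) = Σ W_h² s_h²/n_h, with W_h = N_h/N and N = 2440:
  stratum XS: (920/2440)²·104.2²/120 = 12.8632
  stratum S: (620/2440)²·24.4²/30 = 1.28133
  stratum M: (700/2440)²·15.0²/83 = 0.223111
  stratum L: (200/2440)²·20.6²/25 = 0.114045
V̂(ȳ_st) = 14.4817
SE(ȳ_st) = √14.4817 = 3.80549

ȳ_st ≈ 215.28, SE ≈ 3.81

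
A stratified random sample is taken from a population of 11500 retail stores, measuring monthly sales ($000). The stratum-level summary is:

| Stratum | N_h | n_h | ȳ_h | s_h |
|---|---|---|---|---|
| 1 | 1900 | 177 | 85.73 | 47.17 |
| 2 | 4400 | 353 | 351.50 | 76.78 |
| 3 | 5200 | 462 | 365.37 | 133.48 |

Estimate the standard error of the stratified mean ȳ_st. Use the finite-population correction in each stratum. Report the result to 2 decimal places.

V̂(ȳ_st) = Σ W_h² (1 − n_h/N_h) s_h²/n_h, with W_h = N_h/N and N = 11500:
  stratum 1: (1900/11500)²·(1 − 177/1900)·47.17²/177 = 0.311173
  stratum 2: (4400/11500)²·(1 − 353/4400)·76.78²/353 = 2.2486
  stratum 3: (5200/11500)²·(1 − 462/5200)·133.48²/462 = 7.18444
V̂(ȳ_st) = 9.74421
SE(ȳ_st) = √9.74421 = 3.12157

SE(ȳ_st) ≈ 3.12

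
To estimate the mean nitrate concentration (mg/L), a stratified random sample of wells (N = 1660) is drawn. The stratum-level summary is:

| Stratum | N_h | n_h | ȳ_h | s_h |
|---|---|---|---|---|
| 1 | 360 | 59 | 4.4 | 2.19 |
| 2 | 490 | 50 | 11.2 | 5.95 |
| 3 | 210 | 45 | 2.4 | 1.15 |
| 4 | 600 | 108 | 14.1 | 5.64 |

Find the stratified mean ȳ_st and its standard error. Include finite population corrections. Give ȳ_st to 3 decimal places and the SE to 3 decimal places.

ȳ_st = Σ W_h ȳ_h = (360·4.4 + 490·11.2 + 210·2.4 + 600·14.1)/1660 = 9.66024
V̂(ȳ_st) = Σ W_h² (1 − n_h/N_h) s_h²/n_h, with W_h = N_h/N and N = 1660:
  stratum 1: (360/1660)²·(1 − 59/360)·2.19²/59 = 0.00319661
  stratum 2: (490/1660)²·(1 − 50/490)·5.95²/50 = 0.0553983
  stratum 3: (210/1660)²·(1 − 45/210)·1.15²/45 = 0.000369547
  stratum 4: (600/1660)²·(1 − 108/600)·5.64²/108 = 0.0315526
V̂(ȳ_st) = 0.090517
SE(ȳ_st) = √0.090517 = 0.30086

ȳ_st ≈ 9.660, SE ≈ 0.301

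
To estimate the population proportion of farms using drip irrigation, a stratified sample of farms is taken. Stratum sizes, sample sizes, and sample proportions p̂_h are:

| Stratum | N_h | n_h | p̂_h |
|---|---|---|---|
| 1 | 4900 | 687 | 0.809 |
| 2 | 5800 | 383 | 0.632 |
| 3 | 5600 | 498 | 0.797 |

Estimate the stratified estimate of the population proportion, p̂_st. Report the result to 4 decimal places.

p̂_st ≈ 0.7419

N = 16300; stratum weights W_h = N_h/N.
p̂_st = Σ W_h p̂_h = (4900·0.809 + 5800·0.632 + 5600·0.797)/16300 = 0.74190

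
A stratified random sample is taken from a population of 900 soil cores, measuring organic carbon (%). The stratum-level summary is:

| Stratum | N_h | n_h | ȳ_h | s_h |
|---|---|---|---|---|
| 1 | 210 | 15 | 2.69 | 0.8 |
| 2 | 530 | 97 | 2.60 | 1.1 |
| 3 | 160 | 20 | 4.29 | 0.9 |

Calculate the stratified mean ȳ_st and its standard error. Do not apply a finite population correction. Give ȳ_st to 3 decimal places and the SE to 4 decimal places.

ȳ_st = Σ W_h ȳ_h = (210·2.69 + 530·2.60 + 160·4.29)/900 = 2.92144
V̂(ȳ_st) = Σ W_h² s_h²/n_h, with W_h = N_h/N and N = 900:
  stratum 1: (210/900)²·0.8²/15 = 0.00232296
  stratum 2: (530/900)²·1.1²/97 = 0.00432594
  stratum 3: (160/900)²·0.9²/20 = 0.00128
V̂(ȳ_st) = 0.0079289
SE(ȳ_st) = √0.0079289 = 0.0890444

ȳ_st ≈ 2.921, SE ≈ 0.0890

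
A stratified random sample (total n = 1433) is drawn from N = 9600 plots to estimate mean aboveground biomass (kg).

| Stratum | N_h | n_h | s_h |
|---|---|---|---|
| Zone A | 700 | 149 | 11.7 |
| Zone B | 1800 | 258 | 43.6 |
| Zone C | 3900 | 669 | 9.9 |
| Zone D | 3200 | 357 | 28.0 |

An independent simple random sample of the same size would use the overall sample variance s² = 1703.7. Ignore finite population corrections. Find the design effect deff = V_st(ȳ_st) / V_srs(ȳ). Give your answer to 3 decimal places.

deff ≈ 0.448

V̂(ȳ_st) = Σ W_h² s_h²/n_h, with W_h = N_h/N and N = 9600:
  stratum Zone A: (700/9600)²·11.7²/149 = 0.00488471
  stratum Zone B: (1800/9600)²·43.6²/258 = 0.259033
  stratum Zone C: (3900/9600)²·9.9²/669 = 0.0241786
  stratum Zone D: (3200/9600)²·28.0²/357 = 0.244009
V_st = 0.532105
V_srs = s²/n = 1703.7/1433 = 1.1889
deff = V_st / V_srs = 0.532105/1.1889 = 0.4476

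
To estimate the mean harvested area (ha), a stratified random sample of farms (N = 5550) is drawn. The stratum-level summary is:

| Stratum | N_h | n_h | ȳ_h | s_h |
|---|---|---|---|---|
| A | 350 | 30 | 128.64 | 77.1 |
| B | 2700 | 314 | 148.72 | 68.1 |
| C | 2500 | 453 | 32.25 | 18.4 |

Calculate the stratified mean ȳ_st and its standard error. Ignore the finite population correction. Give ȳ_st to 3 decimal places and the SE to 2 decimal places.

ȳ_st = Σ W_h ȳ_h = (350·128.64 + 2700·148.72 + 2500·32.25)/5550 = 94.98973
V̂(ȳ_st) = Σ W_h² s_h²/n_h, with W_h = N_h/N and N = 5550:
  stratum A: (350/5550)²·77.1²/30 = 0.788021
  stratum B: (2700/5550)²·68.1²/314 = 3.49547
  stratum C: (2500/5550)²·18.4²/453 = 0.151646
V̂(ȳ_st) = 4.43514
SE(ȳ_st) = √4.43514 = 2.10598

ȳ_st ≈ 94.990, SE ≈ 2.11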